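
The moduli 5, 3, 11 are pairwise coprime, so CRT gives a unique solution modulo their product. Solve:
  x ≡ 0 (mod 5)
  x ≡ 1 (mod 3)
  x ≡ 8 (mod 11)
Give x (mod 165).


Moduli 5, 3, 11 are pairwise coprime; by CRT there is a unique solution modulo M = 5 · 3 · 11 = 165.
Solve pairwise, accumulating the modulus:
  Start with x ≡ 0 (mod 5).
  Combine with x ≡ 1 (mod 3): since gcd(5, 3) = 1, we get a unique residue mod 15.
    Write x = 0 + 5·t and substitute into x ≡ 1 (mod 3): 5·t ≡ 1 − 0 = 1 (mod 3).
    Reduce coefficients mod 3: 2·t ≡ 1 (mod 3).
    The inverse of 2 mod 3 is 2 (since 2·2 = 4 = 1·3 + 1), so t ≡ 2·1 = 2 ≡ 2 (mod 3).
    Then x = 0 + 5·2 = 10, valid modulo lcm(5, 3) = 15: x ≡ 10 (mod 15).
  Combine with x ≡ 8 (mod 11): since gcd(15, 11) = 1, we get a unique residue mod 165.
    Write x = 10 + 15·t and substitute into x ≡ 8 (mod 11): 15·t ≡ 8 − 10 = -2 (mod 11).
    Reduce coefficients mod 11: 4·t ≡ 9 (mod 11).
    The inverse of 4 mod 11 is 3 (since 4·3 = 12 = 1·11 + 1), so t ≡ 3·9 = 27 ≡ 5 (mod 11).
    Then x = 10 + 15·5 = 85, valid modulo lcm(15, 11) = 165: x ≡ 85 (mod 165).
Verify: 85 mod 5 = 0 ✓, 85 mod 3 = 1 ✓, 85 mod 11 = 8 ✓.

x ≡ 85 (mod 165).


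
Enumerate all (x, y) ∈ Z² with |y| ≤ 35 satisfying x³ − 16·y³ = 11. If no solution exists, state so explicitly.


The equation is x³ - 16y³ = 11. For fixed y, x³ = 16·y³ + 11, so a solution requires the RHS to be a perfect cube.
Strategy: iterate y from -35 to 35, compute RHS = 16·y³ + 11, and check whether it is a (positive or negative) perfect cube.
Check small values of y:
  y = 0: RHS = 11 is not a perfect cube.
  y = 1: RHS = 27 = (3)³ ⇒ x = 3 works.
  y = -1: RHS = -5 is not a perfect cube.
  y = 2: RHS = 139 is not a perfect cube.
  y = -2: RHS = -117 is not a perfect cube.
  y = 3: RHS = 443 is not a perfect cube.
  y = -3: RHS = -421 is not a perfect cube.
Continuing the search up to |y| = 35 finds no further solutions beyond those listed.
Collected solutions: (3, 1).

Solutions (with |y| ≤ 35): (3, 1).


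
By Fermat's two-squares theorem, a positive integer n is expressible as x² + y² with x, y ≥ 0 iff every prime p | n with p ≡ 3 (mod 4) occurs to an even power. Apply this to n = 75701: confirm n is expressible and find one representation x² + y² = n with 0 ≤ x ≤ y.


Step 1: Factor n = 75701 = 17 · 61 · 73.
Step 2: Check the mod-4 condition on each prime factor: 17 ≡ 1 (mod 4), exponent 1; 61 ≡ 1 (mod 4), exponent 1; 73 ≡ 1 (mod 4), exponent 1.
All primes ≡ 3 (mod 4) appear to even exponent (or don't appear), so by the two-squares theorem n IS expressible as a sum of two squares.
Step 3: Build a representation. Here n = 17 · 61 · 73 is a product of primes ≡ 1 (mod 4). Each prime p ≡ 1 (mod 4) is itself a sum of two squares; find a² by testing p − a² for a perfect square:
  17: 17 − 1² = 16 = 4² ⇒ 17 = 1² + 4².
  61: 61 − 1² = 60, 61 − 2² = 57, 61 − 3² = 52, 61 − 4² = 45, 61 − 5² = 36 = 6² ⇒ 61 = 5² + 6².
  73: 73 − 1² = 72, 73 − 2² = 69, 73 − 3² = 64 = 8² ⇒ 73 = 3² + 8².
  Combine using the Brahmagupta–Fibonacci identity (a² + b²)(c² + d²) = (ac − bd)² + (ad + bc)² = (ac + bd)² + (ad − bc)²:
  17 · 61 = 1037: from (1² + 4²)(5² + 6²), take (1·5 − 4·6, 1·6 + 4·5) = (5 − 24, 6 + 20) = (-19, 26); dropping signs (only squares matter) gives (19, 26); check 19² + 26² = 361 + 676 = 1037 ✓.
  1037 · 73 = 75701: from (19² + 26²)(3² + 8²), take (19·3 − 26·8, 19·8 + 26·3) = (57 − 208, 152 + 78) = (-151, 230); dropping signs (only squares matter) gives (151, 230); check 151² + 230² = 22801 + 52900 = 75701 ✓.
Step 4: Order so x ≤ y and verify: 151² + 230² = 22801 + 52900 = 75701 = n. ✓

n = 75701 = 151² + 230² (one valid representation with x ≤ y).


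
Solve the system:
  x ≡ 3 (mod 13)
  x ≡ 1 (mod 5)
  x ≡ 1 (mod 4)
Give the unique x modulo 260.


Moduli 13, 5, 4 are pairwise coprime; by CRT there is a unique solution modulo M = 13 · 5 · 4 = 260.
Solve pairwise, accumulating the modulus:
  Start with x ≡ 3 (mod 13).
  Combine with x ≡ 1 (mod 5): since gcd(13, 5) = 1, we get a unique residue mod 65.
    Write x = 3 + 13·t and substitute into x ≡ 1 (mod 5): 13·t ≡ 1 − 3 = -2 (mod 5).
    Reduce coefficients mod 5: 3·t ≡ 3 (mod 5).
    The inverse of 3 mod 5 is 2 (since 3·2 = 6 = 1·5 + 1), so t ≡ 2·3 = 6 ≡ 1 (mod 5).
    Then x = 3 + 13·1 = 16, valid modulo lcm(13, 5) = 65: x ≡ 16 (mod 65).
  Combine with x ≡ 1 (mod 4): since gcd(65, 4) = 1, we get a unique residue mod 260.
    Write x = 16 + 65·t and substitute into x ≡ 1 (mod 4): 65·t ≡ 1 − 16 = -15 (mod 4).
    Reduce coefficients mod 4: 1·t ≡ 1 (mod 4).
    So t ≡ 1 (mod 4).
    Then x = 16 + 65·1 = 81, valid modulo lcm(65, 4) = 260: x ≡ 81 (mod 260).
Verify: 81 mod 13 = 3 ✓, 81 mod 5 = 1 ✓, 81 mod 4 = 1 ✓.

x ≡ 81 (mod 260).


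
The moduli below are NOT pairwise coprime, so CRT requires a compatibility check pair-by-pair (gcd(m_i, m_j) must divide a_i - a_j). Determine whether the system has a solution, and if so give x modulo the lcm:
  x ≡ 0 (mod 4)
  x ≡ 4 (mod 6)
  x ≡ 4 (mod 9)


Moduli 4, 6, 9 are not pairwise coprime, so CRT works modulo lcm(m_i) when all pairwise compatibility conditions hold.
Pairwise compatibility: gcd(m_i, m_j) must divide a_i - a_j for every pair.
Merge one congruence at a time:
  Start: x ≡ 0 (mod 4).
  Combine with x ≡ 4 (mod 6): gcd(4, 6) = 2; 4 - 0 = 4, which IS divisible by 2, so compatible.
    Write x = 0 + 4·t and substitute into x ≡ 4 (mod 6): 4·t ≡ 4 − 0 = 4 (mod 6).
    Divide the congruence (and modulus) by g = 2: 2·t ≡ 2 (mod 3).
    The inverse of 2 mod 3 is 2 (since 2·2 = 4 = 1·3 + 1), so t ≡ 2·2 = 4 ≡ 1 (mod 3).
    Then x = 0 + 4·1 = 4, valid modulo lcm(4, 6) = 12: x ≡ 4 (mod 12).
  Combine with x ≡ 4 (mod 9): gcd(12, 9) = 3; 4 - 4 = 0, which IS divisible by 3, so compatible.
    Write x = 4 + 12·t and substitute into x ≡ 4 (mod 9): 12·t ≡ 4 − 4 = 0 (mod 9).
    Divide the congruence (and modulus) by g = 3: 4·t ≡ 0 (mod 3).
    Reduce coefficients mod 3: 1·t ≡ 0 (mod 3).
    So t ≡ 0 (mod 3).
    Then x = 4 + 12·0 = 4, valid modulo lcm(12, 9) = 36: x ≡ 4 (mod 36).
Verify: 4 mod 4 = 0, 4 mod 6 = 4, 4 mod 9 = 4.

x ≡ 4 (mod 36).


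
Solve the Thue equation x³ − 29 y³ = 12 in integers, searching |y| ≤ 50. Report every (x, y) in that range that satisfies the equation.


The equation is x³ - 29y³ = 12. For fixed y, x³ = 29·y³ + 12, so a solution requires the RHS to be a perfect cube.
Strategy: iterate y from -50 to 50, compute RHS = 29·y³ + 12, and check whether it is a (positive or negative) perfect cube.
Check small values of y:
  y = 0: RHS = 12 is not a perfect cube.
  y = 1: RHS = 41 is not a perfect cube.
  y = -1: RHS = -17 is not a perfect cube.
  y = 2: RHS = 244 is not a perfect cube.
  y = -2: RHS = -220 is not a perfect cube.
  y = 3: RHS = 795 is not a perfect cube.
  y = -3: RHS = -771 is not a perfect cube.
Continuing the search up to |y| = 50 finds no solutions either.
No (x, y) in the scanned range satisfies the equation.

No integer solutions with |y| ≤ 50.


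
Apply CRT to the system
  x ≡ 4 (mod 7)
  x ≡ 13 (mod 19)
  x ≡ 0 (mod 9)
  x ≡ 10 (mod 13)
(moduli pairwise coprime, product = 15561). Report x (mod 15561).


Product of moduli M = 7 · 19 · 9 · 13 = 15561.
Merge one congruence at a time:
  Start: x ≡ 4 (mod 7).
  Combine with x ≡ 13 (mod 19); new modulus lcm = 133.
    Write x = 4 + 7·t and substitute into x ≡ 13 (mod 19): 7·t ≡ 13 − 4 = 9 (mod 19).
    The inverse of 7 mod 19 is 11 (since 7·11 = 77 = 4·19 + 1), so t ≡ 11·9 = 99 ≡ 4 (mod 19).
    Then x = 4 + 7·4 = 32, valid modulo lcm(7, 19) = 133: x ≡ 32 (mod 133).
  Combine with x ≡ 0 (mod 9); new modulus lcm = 1197.
    Write x = 32 + 133·t and substitute into x ≡ 0 (mod 9): 133·t ≡ 0 − 32 = -32 (mod 9).
    Reduce coefficients mod 9: 7·t ≡ 4 (mod 9).
    The inverse of 7 mod 9 is 4 (since 7·4 = 28 = 3·9 + 1), so t ≡ 4·4 = 16 ≡ 7 (mod 9).
    Then x = 32 + 133·7 = 963, valid modulo lcm(133, 9) = 1197: x ≡ 963 (mod 1197).
  Combine with x ≡ 10 (mod 13); new modulus lcm = 15561.
    Write x = 963 + 1197·t and substitute into x ≡ 10 (mod 13): 1197·t ≡ 10 − 963 = -953 (mod 13).
    Reduce coefficients mod 13: 1·t ≡ 9 (mod 13).
    So t ≡ 9 (mod 13).
    Then x = 963 + 1197·9 = 11736, valid modulo lcm(1197, 13) = 15561: x ≡ 11736 (mod 15561).
Verify against each original: 11736 mod 7 = 4, 11736 mod 19 = 13, 11736 mod 9 = 0, 11736 mod 13 = 10.

x ≡ 11736 (mod 15561).


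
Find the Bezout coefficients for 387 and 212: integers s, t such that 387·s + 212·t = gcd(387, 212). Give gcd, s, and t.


Euclidean algorithm on (387, 212) — divide until remainder is 0:
  387 = 1 · 212 + 175
  212 = 1 · 175 + 37
  175 = 4 · 37 + 27
  37 = 1 · 27 + 10
  27 = 2 · 10 + 7
  10 = 1 · 7 + 3
  7 = 2 · 3 + 1
  3 = 3 · 1 + 0
gcd(387, 212) = 1.
Track Bezout coefficients alongside the remainders: start with r₀ = 387 = a·1 + b·0 (s = 1, t = 0) and r₁ = 212 = a·0 + b·1 (s = 0, t = 1); each new remainder r_{k+1} = r_{k-1} − q_k·r_k inherits s_{k+1} = s_{k-1} − q_k·s_k, t_{k+1} = t_{k-1} − q_k·t_k, so r_k = a·s_k + b·t_k at every step:
  q = 1: r = 175, s = 1 − 1·0 = 1, t = 0 − 1·1 = -1  (check: 387·1 + 212·(-1) = 175)
  q = 1: r = 37, s = 0 − 1·1 = -1, t = 1 − 1·(-1) = 2  (check: 387·(-1) + 212·2 = 37)
  q = 4: r = 27, s = 1 − 4·(-1) = 5, t = -1 − 4·2 = -9  (check: 387·5 + 212·(-9) = 27)
  q = 1: r = 10, s = -1 − 1·5 = -6, t = 2 − 1·(-9) = 11  (check: 387·(-6) + 212·11 = 10)
  q = 2: r = 7, s = 5 − 2·(-6) = 17, t = -9 − 2·11 = -31  (check: 387·17 + 212·(-31) = 7)
  q = 1: r = 3, s = -6 − 1·17 = -23, t = 11 − 1·(-31) = 42  (check: 387·(-23) + 212·42 = 3)
  q = 2: r = 1, s = 17 − 2·(-23) = 63, t = -31 − 2·42 = -115  (check: 387·63 + 212·(-115) = 1)
The row with r = 1 (the gcd) gives the Bezout coefficients s = 63, t = -115.
Result: 387 · (63) + 212 · (-115) = 1.

gcd(387, 212) = 1; s = 63, t = -115 (check: 387·63 + 212·(-115) = 1).


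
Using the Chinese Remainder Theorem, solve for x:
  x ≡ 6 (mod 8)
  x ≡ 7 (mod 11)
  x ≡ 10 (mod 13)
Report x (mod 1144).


Moduli 8, 11, 13 are pairwise coprime; by CRT there is a unique solution modulo M = 8 · 11 · 13 = 1144.
Solve pairwise, accumulating the modulus:
  Start with x ≡ 6 (mod 8).
  Combine with x ≡ 7 (mod 11): since gcd(8, 11) = 1, we get a unique residue mod 88.
    Write x = 6 + 8·t and substitute into x ≡ 7 (mod 11): 8·t ≡ 7 − 6 = 1 (mod 11).
    The inverse of 8 mod 11 is 7 (since 8·7 = 56 = 5·11 + 1), so t ≡ 7·1 = 7 ≡ 7 (mod 11).
    Then x = 6 + 8·7 = 62, valid modulo lcm(8, 11) = 88: x ≡ 62 (mod 88).
  Combine with x ≡ 10 (mod 13): since gcd(88, 13) = 1, we get a unique residue mod 1144.
    Write x = 62 + 88·t and substitute into x ≡ 10 (mod 13): 88·t ≡ 10 − 62 = -52 (mod 13).
    Reduce coefficients mod 13: 10·t ≡ 0 (mod 13).
    The inverse of 10 mod 13 is 4 (since 10·4 = 40 = 3·13 + 1), so t ≡ 4·0 = 0 ≡ 0 (mod 13).
    Then x = 62 + 88·0 = 62, valid modulo lcm(88, 13) = 1144: x ≡ 62 (mod 1144).
Verify: 62 mod 8 = 6 ✓, 62 mod 11 = 7 ✓, 62 mod 13 = 10 ✓.

x ≡ 62 (mod 1144).


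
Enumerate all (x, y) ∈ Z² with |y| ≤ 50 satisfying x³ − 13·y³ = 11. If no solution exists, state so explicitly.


The equation is x³ - 13y³ = 11. For fixed y, x³ = 13·y³ + 11, so a solution requires the RHS to be a perfect cube.
Strategy: iterate y from -50 to 50, compute RHS = 13·y³ + 11, and check whether it is a (positive or negative) perfect cube.
Check small values of y:
  y = 0: RHS = 11 is not a perfect cube.
  y = 1: RHS = 24 is not a perfect cube.
  y = -1: RHS = -2 is not a perfect cube.
  y = 2: RHS = 115 is not a perfect cube.
  y = -2: RHS = -93 is not a perfect cube.
  y = 3: RHS = 362 is not a perfect cube.
  y = -3: RHS = -340 is not a perfect cube.
Continuing the search up to |y| = 50 finds no solutions either.
No (x, y) in the scanned range satisfies the equation.

No integer solutions with |y| ≤ 50.


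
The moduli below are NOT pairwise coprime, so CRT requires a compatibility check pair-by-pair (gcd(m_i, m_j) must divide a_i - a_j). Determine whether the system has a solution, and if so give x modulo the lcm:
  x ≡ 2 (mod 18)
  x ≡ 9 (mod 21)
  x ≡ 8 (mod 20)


Moduli 18, 21, 20 are not pairwise coprime, so CRT works modulo lcm(m_i) when all pairwise compatibility conditions hold.
Pairwise compatibility: gcd(m_i, m_j) must divide a_i - a_j for every pair.
Merge one congruence at a time:
  Start: x ≡ 2 (mod 18).
  Combine with x ≡ 9 (mod 21): gcd(18, 21) = 3, and 9 - 2 = 7 is NOT divisible by 3.
    ⇒ system is inconsistent (no integer solution).

No solution (the system is inconsistent).


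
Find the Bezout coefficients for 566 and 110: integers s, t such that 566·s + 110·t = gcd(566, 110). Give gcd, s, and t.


Euclidean algorithm on (566, 110) — divide until remainder is 0:
  566 = 5 · 110 + 16
  110 = 6 · 16 + 14
  16 = 1 · 14 + 2
  14 = 7 · 2 + 0
gcd(566, 110) = 2.
Track Bezout coefficients alongside the remainders: start with r₀ = 566 = a·1 + b·0 (s = 1, t = 0) and r₁ = 110 = a·0 + b·1 (s = 0, t = 1); each new remainder r_{k+1} = r_{k-1} − q_k·r_k inherits s_{k+1} = s_{k-1} − q_k·s_k, t_{k+1} = t_{k-1} − q_k·t_k, so r_k = a·s_k + b·t_k at every step:
  q = 5: r = 16, s = 1 − 5·0 = 1, t = 0 − 5·1 = -5  (check: 566·1 + 110·(-5) = 16)
  q = 6: r = 14, s = 0 − 6·1 = -6, t = 1 − 6·(-5) = 31  (check: 566·(-6) + 110·31 = 14)
  q = 1: r = 2, s = 1 − 1·(-6) = 7, t = -5 − 1·31 = -36  (check: 566·7 + 110·(-36) = 2)
The row with r = 2 (the gcd) gives the Bezout coefficients s = 7, t = -36.
Result: 566 · (7) + 110 · (-36) = 2.

gcd(566, 110) = 2; s = 7, t = -36 (check: 566·7 + 110·(-36) = 2).


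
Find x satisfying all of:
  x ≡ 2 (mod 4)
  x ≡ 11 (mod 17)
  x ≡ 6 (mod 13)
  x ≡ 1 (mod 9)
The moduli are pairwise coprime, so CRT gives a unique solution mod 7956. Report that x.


Product of moduli M = 4 · 17 · 13 · 9 = 7956.
Merge one congruence at a time:
  Start: x ≡ 2 (mod 4).
  Combine with x ≡ 11 (mod 17); new modulus lcm = 68.
    Write x = 2 + 4·t and substitute into x ≡ 11 (mod 17): 4·t ≡ 11 − 2 = 9 (mod 17).
    The inverse of 4 mod 17 is 13 (since 4·13 = 52 = 3·17 + 1), so t ≡ 13·9 = 117 ≡ 15 (mod 17).
    Then x = 2 + 4·15 = 62, valid modulo lcm(4, 17) = 68: x ≡ 62 (mod 68).
  Combine with x ≡ 6 (mod 13); new modulus lcm = 884.
    Write x = 62 + 68·t and substitute into x ≡ 6 (mod 13): 68·t ≡ 6 − 62 = -56 (mod 13).
    Reduce coefficients mod 13: 3·t ≡ 9 (mod 13).
    The inverse of 3 mod 13 is 9 (since 3·9 = 27 = 2·13 + 1), so t ≡ 9·9 = 81 ≡ 3 (mod 13).
    Then x = 62 + 68·3 = 266, valid modulo lcm(68, 13) = 884: x ≡ 266 (mod 884).
  Combine with x ≡ 1 (mod 9); new modulus lcm = 7956.
    Write x = 266 + 884·t and substitute into x ≡ 1 (mod 9): 884·t ≡ 1 − 266 = -265 (mod 9).
    Reduce coefficients mod 9: 2·t ≡ 5 (mod 9).
    The inverse of 2 mod 9 is 5 (since 2·5 = 10 = 1·9 + 1), so t ≡ 5·5 = 25 ≡ 7 (mod 9).
    Then x = 266 + 884·7 = 6454, valid modulo lcm(884, 9) = 7956: x ≡ 6454 (mod 7956).
Verify against each original: 6454 mod 4 = 2, 6454 mod 17 = 11, 6454 mod 13 = 6, 6454 mod 9 = 1.

x ≡ 6454 (mod 7956).


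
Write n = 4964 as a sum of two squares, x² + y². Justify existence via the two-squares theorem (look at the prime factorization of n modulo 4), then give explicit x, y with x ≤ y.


Step 1: Factor n = 4964 = 2^2 · 17 · 73.
Step 2: Check the mod-4 condition on each prime factor: 2 = 2 (special); 17 ≡ 1 (mod 4), exponent 1; 73 ≡ 1 (mod 4), exponent 1.
All primes ≡ 3 (mod 4) appear to even exponent (or don't appear), so by the two-squares theorem n IS expressible as a sum of two squares.
Step 3: Build a representation. Group n = k² · m with k = 2 and m = 17 · 73 = 1241 (a product of primes ≡ 1 (mod 4)); a representation of m scales to one of n via (k·x)² + (k·y)² = k²(x² + y²). Each prime p ≡ 1 (mod 4) is itself a sum of two squares; find a² by testing p − a² for a perfect square:
  17: 17 − 1² = 16 = 4² ⇒ 17 = 1² + 4².
  73: 73 − 1² = 72, 73 − 2² = 69, 73 − 3² = 64 = 8² ⇒ 73 = 3² + 8².
  Combine using the Brahmagupta–Fibonacci identity (a² + b²)(c² + d²) = (ac − bd)² + (ad + bc)² = (ac + bd)² + (ad − bc)²:
  17 · 73 = 1241: from (1² + 4²)(3² + 8²), take (1·3 − 4·8, 1·8 + 4·3) = (3 − 32, 8 + 12) = (-29, 20); dropping signs (only squares matter) gives (29, 20); check 29² + 20² = 841 + 400 = 1241 ✓.
  Scale by k = 2: (2·29, 2·20) = (58, 40).
Step 4: Order so x ≤ y and verify: 40² + 58² = 1600 + 3364 = 4964 = n. ✓

n = 4964 = 40² + 58² (one valid representation with x ≤ y).


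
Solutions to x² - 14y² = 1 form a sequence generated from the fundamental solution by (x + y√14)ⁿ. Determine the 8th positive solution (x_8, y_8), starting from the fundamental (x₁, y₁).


Step 1: Find the fundamental solution (x₁, y₁) of x² - 14y² = 1.
  Expand √14 as a continued fraction. a₀ = ⌊√14⌋ = 3; iterate m_{k+1} = d_k·a_k − m_k, d_{k+1} = (14 − m_{k+1}²)/d_k, a_{k+1} = ⌊(a₀ + m_{k+1})/d_{k+1}⌋ (starting m₀ = 0, d₀ = 1), with convergents p_k = a_k·p_{k-1} + p_{k-2}, q_k = a_k·q_{k-1} + q_{k-2} (p₋₁ = 1, q₋₁ = 0):
  k = 0: a₀ = 3; p₀/q₀ = 3/1; p₀² − 14·q₀² = 9 − 14 = -5.
  k = 1: m = 3, d = 5, a = ⌊(3 + 3)/5⌋ = 1; p/q = (1·3 + 1)/(1·1 + 0) = 4/1; p² − 14·q² = 16 − 14 = 2.
  k = 2: m = 2, d = 2, a = ⌊(3 + 2)/2⌋ = 2; p/q = (2·4 + 3)/(2·1 + 1) = 11/3; p² − 14·q² = 121 − 126 = -5.
  k = 3: m = 2, d = 5, a = ⌊(3 + 2)/5⌋ = 1; p/q = (1·11 + 4)/(1·3 + 1) = 15/4; p² − 14·q² = 225 − 224 = 1.
  The first convergent with p² − 14·q² = 1 gives the fundamental solution (x₁, y₁) = (15, 4).
Step 2: Apply the recurrence (x_{n+1}, y_{n+1}) = (x₁x_n + 14y₁y_n, x₁y_n + y₁x_n) repeatedly.
  From (x_1, y_1) = (15, 4): x_2 = 15·15 + 14·4·4 = 449; y_2 = 15·4 + 4·15 = 120.
  From (x_2, y_2) = (449, 120): x_3 = 15·449 + 14·4·120 = 13455; y_3 = 15·120 + 4·449 = 3596.
  From (x_3, y_3) = (13455, 3596): x_4 = 15·13455 + 14·4·3596 = 403201; y_4 = 15·3596 + 4·13455 = 107760.
  From (x_4, y_4) = (403201, 107760): x_5 = 15·403201 + 14·4·107760 = 12082575; y_5 = 15·107760 + 4·403201 = 3229204.
  From (x_5, y_5) = (12082575, 3229204): x_6 = 15·12082575 + 14·4·3229204 = 362074049; y_6 = 15·3229204 + 4·12082575 = 96768360.
  From (x_6, y_6) = (362074049, 96768360): x_7 = 15·362074049 + 14·4·96768360 = 10850138895; y_7 = 15·96768360 + 4·362074049 = 2899821596.
  From (x_7, y_7) = (10850138895, 2899821596): x_8 = 15·10850138895 + 14·4·2899821596 = 325142092801; y_8 = 15·2899821596 + 4·10850138895 = 86897879520.
Step 3: Verify x_8² - 14·y_8² = 105717380511014096025601 - 105717380511014096025600 = 1 (should be 1). ✓

(x_1, y_1) = (15, 4); (x_8, y_8) = (325142092801, 86897879520).


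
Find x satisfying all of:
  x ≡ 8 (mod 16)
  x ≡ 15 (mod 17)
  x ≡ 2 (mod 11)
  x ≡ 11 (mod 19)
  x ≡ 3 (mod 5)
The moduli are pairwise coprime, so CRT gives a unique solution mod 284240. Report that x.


Product of moduli M = 16 · 17 · 11 · 19 · 5 = 284240.
Merge one congruence at a time:
  Start: x ≡ 8 (mod 16).
  Combine with x ≡ 15 (mod 17); new modulus lcm = 272.
    Write x = 8 + 16·t and substitute into x ≡ 15 (mod 17): 16·t ≡ 15 − 8 = 7 (mod 17).
    The inverse of 16 mod 17 is 16 (since 16·16 = 256 = 15·17 + 1), so t ≡ 16·7 = 112 ≡ 10 (mod 17).
    Then x = 8 + 16·10 = 168, valid modulo lcm(16, 17) = 272: x ≡ 168 (mod 272).
  Combine with x ≡ 2 (mod 11); new modulus lcm = 2992.
    Write x = 168 + 272·t and substitute into x ≡ 2 (mod 11): 272·t ≡ 2 − 168 = -166 (mod 11).
    Reduce coefficients mod 11: 8·t ≡ 10 (mod 11).
    The inverse of 8 mod 11 is 7 (since 8·7 = 56 = 5·11 + 1), so t ≡ 7·10 = 70 ≡ 4 (mod 11).
    Then x = 168 + 272·4 = 1256, valid modulo lcm(272, 11) = 2992: x ≡ 1256 (mod 2992).
  Combine with x ≡ 11 (mod 19); new modulus lcm = 56848.
    Write x = 1256 + 2992·t and substitute into x ≡ 11 (mod 19): 2992·t ≡ 11 − 1256 = -1245 (mod 19).
    Reduce coefficients mod 19: 9·t ≡ 9 (mod 19).
    The inverse of 9 mod 19 is 17 (since 9·17 = 153 = 8·19 + 1), so t ≡ 17·9 = 153 ≡ 1 (mod 19).
    Then x = 1256 + 2992·1 = 4248, valid modulo lcm(2992, 19) = 56848: x ≡ 4248 (mod 56848).
  Combine with x ≡ 3 (mod 5); new modulus lcm = 284240.
    Write x = 4248 + 56848·t and substitute into x ≡ 3 (mod 5): 56848·t ≡ 3 − 4248 = -4245 (mod 5).
    Reduce coefficients mod 5: 3·t ≡ 0 (mod 5).
    The inverse of 3 mod 5 is 2 (since 3·2 = 6 = 1·5 + 1), so t ≡ 2·0 = 0 ≡ 0 (mod 5).
    Then x = 4248 + 56848·0 = 4248, valid modulo lcm(56848, 5) = 284240: x ≡ 4248 (mod 284240).
Verify against each original: 4248 mod 16 = 8, 4248 mod 17 = 15, 4248 mod 11 = 2, 4248 mod 19 = 11, 4248 mod 5 = 3.

x ≡ 4248 (mod 284240).


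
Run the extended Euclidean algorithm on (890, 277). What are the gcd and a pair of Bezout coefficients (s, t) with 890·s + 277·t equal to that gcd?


Euclidean algorithm on (890, 277) — divide until remainder is 0:
  890 = 3 · 277 + 59
  277 = 4 · 59 + 41
  59 = 1 · 41 + 18
  41 = 2 · 18 + 5
  18 = 3 · 5 + 3
  5 = 1 · 3 + 2
  3 = 1 · 2 + 1
  2 = 2 · 1 + 0
gcd(890, 277) = 1.
Track Bezout coefficients alongside the remainders: start with r₀ = 890 = a·1 + b·0 (s = 1, t = 0) and r₁ = 277 = a·0 + b·1 (s = 0, t = 1); each new remainder r_{k+1} = r_{k-1} − q_k·r_k inherits s_{k+1} = s_{k-1} − q_k·s_k, t_{k+1} = t_{k-1} − q_k·t_k, so r_k = a·s_k + b·t_k at every step:
  q = 3: r = 59, s = 1 − 3·0 = 1, t = 0 − 3·1 = -3  (check: 890·1 + 277·(-3) = 59)
  q = 4: r = 41, s = 0 − 4·1 = -4, t = 1 − 4·(-3) = 13  (check: 890·(-4) + 277·13 = 41)
  q = 1: r = 18, s = 1 − 1·(-4) = 5, t = -3 − 1·13 = -16  (check: 890·5 + 277·(-16) = 18)
  q = 2: r = 5, s = -4 − 2·5 = -14, t = 13 − 2·(-16) = 45  (check: 890·(-14) + 277·45 = 5)
  q = 3: r = 3, s = 5 − 3·(-14) = 47, t = -16 − 3·45 = -151  (check: 890·47 + 277·(-151) = 3)
  q = 1: r = 2, s = -14 − 1·47 = -61, t = 45 − 1·(-151) = 196  (check: 890·(-61) + 277·196 = 2)
  q = 1: r = 1, s = 47 − 1·(-61) = 108, t = -151 − 1·196 = -347  (check: 890·108 + 277·(-347) = 1)
The row with r = 1 (the gcd) gives the Bezout coefficients s = 108, t = -347.
Result: 890 · (108) + 277 · (-347) = 1.

gcd(890, 277) = 1; s = 108, t = -347 (check: 890·108 + 277·(-347) = 1).


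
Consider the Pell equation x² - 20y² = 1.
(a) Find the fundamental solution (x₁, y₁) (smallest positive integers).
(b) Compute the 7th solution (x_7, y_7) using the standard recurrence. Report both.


Step 1: Find the fundamental solution (x₁, y₁) of x² - 20y² = 1.
  Expand √20 as a continued fraction. a₀ = ⌊√20⌋ = 4; iterate m_{k+1} = d_k·a_k − m_k, d_{k+1} = (20 − m_{k+1}²)/d_k, a_{k+1} = ⌊(a₀ + m_{k+1})/d_{k+1}⌋ (starting m₀ = 0, d₀ = 1), with convergents p_k = a_k·p_{k-1} + p_{k-2}, q_k = a_k·q_{k-1} + q_{k-2} (p₋₁ = 1, q₋₁ = 0):
  k = 0: a₀ = 4; p₀/q₀ = 4/1; p₀² − 20·q₀² = 16 − 20 = -4.
  k = 1: m = 4, d = 4, a = ⌊(4 + 4)/4⌋ = 2; p/q = (2·4 + 1)/(2·1 + 0) = 9/2; p² − 20·q² = 81 − 80 = 1.
  The first convergent with p² − 20·q² = 1 gives the fundamental solution (x₁, y₁) = (9, 2).
Step 2: Apply the recurrence (x_{n+1}, y_{n+1}) = (x₁x_n + 20y₁y_n, x₁y_n + y₁x_n) repeatedly.
  From (x_1, y_1) = (9, 2): x_2 = 9·9 + 20·2·2 = 161; y_2 = 9·2 + 2·9 = 36.
  From (x_2, y_2) = (161, 36): x_3 = 9·161 + 20·2·36 = 2889; y_3 = 9·36 + 2·161 = 646.
  From (x_3, y_3) = (2889, 646): x_4 = 9·2889 + 20·2·646 = 51841; y_4 = 9·646 + 2·2889 = 11592.
  From (x_4, y_4) = (51841, 11592): x_5 = 9·51841 + 20·2·11592 = 930249; y_5 = 9·11592 + 2·51841 = 208010.
  From (x_5, y_5) = (930249, 208010): x_6 = 9·930249 + 20·2·208010 = 16692641; y_6 = 9·208010 + 2·930249 = 3732588.
  From (x_6, y_6) = (16692641, 3732588): x_7 = 9·16692641 + 20·2·3732588 = 299537289; y_7 = 9·3732588 + 2·16692641 = 66978574.
Step 3: Verify x_7² - 20·y_7² = 89722587501469521 - 89722587501469520 = 1 (should be 1). ✓

(x_1, y_1) = (9, 2); (x_7, y_7) = (299537289, 66978574).


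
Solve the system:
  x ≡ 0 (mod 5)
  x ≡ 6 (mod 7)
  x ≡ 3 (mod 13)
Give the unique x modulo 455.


Moduli 5, 7, 13 are pairwise coprime; by CRT there is a unique solution modulo M = 5 · 7 · 13 = 455.
Solve pairwise, accumulating the modulus:
  Start with x ≡ 0 (mod 5).
  Combine with x ≡ 6 (mod 7): since gcd(5, 7) = 1, we get a unique residue mod 35.
    Write x = 0 + 5·t and substitute into x ≡ 6 (mod 7): 5·t ≡ 6 − 0 = 6 (mod 7).
    The inverse of 5 mod 7 is 3 (since 5·3 = 15 = 2·7 + 1), so t ≡ 3·6 = 18 ≡ 4 (mod 7).
    Then x = 0 + 5·4 = 20, valid modulo lcm(5, 7) = 35: x ≡ 20 (mod 35).
  Combine with x ≡ 3 (mod 13): since gcd(35, 13) = 1, we get a unique residue mod 455.
    Write x = 20 + 35·t and substitute into x ≡ 3 (mod 13): 35·t ≡ 3 − 20 = -17 (mod 13).
    Reduce coefficients mod 13: 9·t ≡ 9 (mod 13).
    The inverse of 9 mod 13 is 3 (since 9·3 = 27 = 2·13 + 1), so t ≡ 3·9 = 27 ≡ 1 (mod 13).
    Then x = 20 + 35·1 = 55, valid modulo lcm(35, 13) = 455: x ≡ 55 (mod 455).
Verify: 55 mod 5 = 0 ✓, 55 mod 7 = 6 ✓, 55 mod 13 = 3 ✓.

x ≡ 55 (mod 455).


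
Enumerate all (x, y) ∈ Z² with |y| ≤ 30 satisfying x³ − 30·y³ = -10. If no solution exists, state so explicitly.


The equation is x³ - 30y³ = -10. For fixed y, x³ = 30·y³ − 10, so a solution requires the RHS to be a perfect cube.
Strategy: iterate y from -30 to 30, compute RHS = 30·y³ − 10, and check whether it is a (positive or negative) perfect cube.
Check small values of y:
  y = 0: RHS = -10 is not a perfect cube.
  y = 1: RHS = 20 is not a perfect cube.
  y = -1: RHS = -40 is not a perfect cube.
  y = 2: RHS = 230 is not a perfect cube.
  y = -2: RHS = -250 is not a perfect cube.
  y = 3: RHS = 800 is not a perfect cube.
  y = -3: RHS = -820 is not a perfect cube.
Continuing the search up to |y| = 30 finds no solutions either.
No (x, y) in the scanned range satisfies the equation.

No integer solutions with |y| ≤ 30.


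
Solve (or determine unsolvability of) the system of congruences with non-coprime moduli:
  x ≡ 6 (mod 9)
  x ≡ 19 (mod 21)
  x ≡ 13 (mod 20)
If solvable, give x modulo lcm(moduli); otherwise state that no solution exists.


Moduli 9, 21, 20 are not pairwise coprime, so CRT works modulo lcm(m_i) when all pairwise compatibility conditions hold.
Pairwise compatibility: gcd(m_i, m_j) must divide a_i - a_j for every pair.
Merge one congruence at a time:
  Start: x ≡ 6 (mod 9).
  Combine with x ≡ 19 (mod 21): gcd(9, 21) = 3, and 19 - 6 = 13 is NOT divisible by 3.
    ⇒ system is inconsistent (no integer solution).

No solution (the system is inconsistent).


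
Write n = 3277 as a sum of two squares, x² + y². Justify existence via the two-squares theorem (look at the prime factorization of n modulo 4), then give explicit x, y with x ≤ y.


Step 1: Factor n = 3277 = 29 · 113.
Step 2: Check the mod-4 condition on each prime factor: 29 ≡ 1 (mod 4), exponent 1; 113 ≡ 1 (mod 4), exponent 1.
All primes ≡ 3 (mod 4) appear to even exponent (or don't appear), so by the two-squares theorem n IS expressible as a sum of two squares.
Step 3: Build a representation. Here n = 29 · 113 is a product of primes ≡ 1 (mod 4). Each prime p ≡ 1 (mod 4) is itself a sum of two squares; find a² by testing p − a² for a perfect square:
  29: 29 − 1² = 28, 29 − 2² = 25 = 5² ⇒ 29 = 2² + 5².
  113: 113 − 1² = 112, 113 − 2² = 109, 113 − 3² = 104, 113 − 4² = 97, 113 − 5² = 88, 113 − 6² = 77, 113 − 7² = 64 = 8² ⇒ 113 = 7² + 8².
  Combine using the Brahmagupta–Fibonacci identity (a² + b²)(c² + d²) = (ac − bd)² + (ad + bc)² = (ac + bd)² + (ad − bc)²:
  29 · 113 = 3277: from (2² + 5²)(7² + 8²), take (2·7 − 5·8, 2·8 + 5·7) = (14 − 40, 16 + 35) = (-26, 51); dropping signs (only squares matter) gives (26, 51); check 26² + 51² = 676 + 2601 = 3277 ✓.
Step 4: Order so x ≤ y and verify: 26² + 51² = 676 + 2601 = 3277 = n. ✓

n = 3277 = 26² + 51² (one valid representation with x ≤ y).


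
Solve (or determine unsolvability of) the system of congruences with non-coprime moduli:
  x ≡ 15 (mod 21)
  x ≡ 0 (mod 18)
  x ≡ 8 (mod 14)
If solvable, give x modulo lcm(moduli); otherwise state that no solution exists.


Moduli 21, 18, 14 are not pairwise coprime, so CRT works modulo lcm(m_i) when all pairwise compatibility conditions hold.
Pairwise compatibility: gcd(m_i, m_j) must divide a_i - a_j for every pair.
Merge one congruence at a time:
  Start: x ≡ 15 (mod 21).
  Combine with x ≡ 0 (mod 18): gcd(21, 18) = 3; 0 - 15 = -15, which IS divisible by 3, so compatible.
    Write x = 15 + 21·t and substitute into x ≡ 0 (mod 18): 21·t ≡ 0 − 15 = -15 (mod 18).
    Divide the congruence (and modulus) by g = 3: 7·t ≡ -5 (mod 6).
    Reduce coefficients mod 6: 1·t ≡ 1 (mod 6).
    So t ≡ 1 (mod 6).
    Then x = 15 + 21·1 = 36, valid modulo lcm(21, 18) = 126: x ≡ 36 (mod 126).
  Combine with x ≡ 8 (mod 14): gcd(126, 14) = 14; 8 - 36 = -28, which IS divisible by 14, so compatible.
    Write x = 36 + 126·t and substitute into x ≡ 8 (mod 14): 126·t ≡ 8 − 36 = -28 (mod 14).
    Divide the congruence (and modulus) by g = 14: 9·t ≡ -2 (mod 1).
    Modulo 1 every t works; take t = 0.
    Then x = 36 + 126·0 = 36, valid modulo lcm(126, 14) = 126: x ≡ 36 (mod 126).
Verify: 36 mod 21 = 15, 36 mod 18 = 0, 36 mod 14 = 8.

x ≡ 36 (mod 126).


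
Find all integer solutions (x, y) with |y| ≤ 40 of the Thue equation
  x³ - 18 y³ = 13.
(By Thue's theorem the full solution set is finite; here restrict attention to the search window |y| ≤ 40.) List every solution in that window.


The equation is x³ - 18y³ = 13. For fixed y, x³ = 18·y³ + 13, so a solution requires the RHS to be a perfect cube.
Strategy: iterate y from -40 to 40, compute RHS = 18·y³ + 13, and check whether it is a (positive or negative) perfect cube.
Check small values of y:
  y = 0: RHS = 13 is not a perfect cube.
  y = 1: RHS = 31 is not a perfect cube.
  y = -1: RHS = -5 is not a perfect cube.
  y = 2: RHS = 157 is not a perfect cube.
  y = -2: RHS = -131 is not a perfect cube.
  y = 3: RHS = 499 is not a perfect cube.
  y = -3: RHS = -473 is not a perfect cube.
Continuing the search up to |y| = 40 finds no solutions either.
No (x, y) in the scanned range satisfies the equation.

No integer solutions with |y| ≤ 40.


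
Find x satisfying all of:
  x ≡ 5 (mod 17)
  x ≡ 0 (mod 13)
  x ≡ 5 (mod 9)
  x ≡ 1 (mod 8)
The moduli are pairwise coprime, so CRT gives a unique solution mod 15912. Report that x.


Product of moduli M = 17 · 13 · 9 · 8 = 15912.
Merge one congruence at a time:
  Start: x ≡ 5 (mod 17).
  Combine with x ≡ 0 (mod 13); new modulus lcm = 221.
    Write x = 5 + 17·t and substitute into x ≡ 0 (mod 13): 17·t ≡ 0 − 5 = -5 (mod 13).
    Reduce coefficients mod 13: 4·t ≡ 8 (mod 13).
    The inverse of 4 mod 13 is 10 (since 4·10 = 40 = 3·13 + 1), so t ≡ 10·8 = 80 ≡ 2 (mod 13).
    Then x = 5 + 17·2 = 39, valid modulo lcm(17, 13) = 221: x ≡ 39 (mod 221).
  Combine with x ≡ 5 (mod 9); new modulus lcm = 1989.
    Write x = 39 + 221·t and substitute into x ≡ 5 (mod 9): 221·t ≡ 5 − 39 = -34 (mod 9).
    Reduce coefficients mod 9: 5·t ≡ 2 (mod 9).
    The inverse of 5 mod 9 is 2 (since 5·2 = 10 = 1·9 + 1), so t ≡ 2·2 = 4 ≡ 4 (mod 9).
    Then x = 39 + 221·4 = 923, valid modulo lcm(221, 9) = 1989: x ≡ 923 (mod 1989).
  Combine with x ≡ 1 (mod 8); new modulus lcm = 15912.
    Write x = 923 + 1989·t and substitute into x ≡ 1 (mod 8): 1989·t ≡ 1 − 923 = -922 (mod 8).
    Reduce coefficients mod 8: 5·t ≡ 6 (mod 8).
    The inverse of 5 mod 8 is 5 (since 5·5 = 25 = 3·8 + 1), so t ≡ 5·6 = 30 ≡ 6 (mod 8).
    Then x = 923 + 1989·6 = 12857, valid modulo lcm(1989, 8) = 15912: x ≡ 12857 (mod 15912).
Verify against each original: 12857 mod 17 = 5, 12857 mod 13 = 0, 12857 mod 9 = 5, 12857 mod 8 = 1.

x ≡ 12857 (mod 15912).


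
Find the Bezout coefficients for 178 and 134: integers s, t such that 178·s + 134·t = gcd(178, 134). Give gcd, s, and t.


Euclidean algorithm on (178, 134) — divide until remainder is 0:
  178 = 1 · 134 + 44
  134 = 3 · 44 + 2
  44 = 22 · 2 + 0
gcd(178, 134) = 2.
Track Bezout coefficients alongside the remainders: start with r₀ = 178 = a·1 + b·0 (s = 1, t = 0) and r₁ = 134 = a·0 + b·1 (s = 0, t = 1); each new remainder r_{k+1} = r_{k-1} − q_k·r_k inherits s_{k+1} = s_{k-1} − q_k·s_k, t_{k+1} = t_{k-1} − q_k·t_k, so r_k = a·s_k + b·t_k at every step:
  q = 1: r = 44, s = 1 − 1·0 = 1, t = 0 − 1·1 = -1  (check: 178·1 + 134·(-1) = 44)
  q = 3: r = 2, s = 0 − 3·1 = -3, t = 1 − 3·(-1) = 4  (check: 178·(-3) + 134·4 = 2)
The row with r = 2 (the gcd) gives the Bezout coefficients s = -3, t = 4.
Result: 178 · (-3) + 134 · (4) = 2.

gcd(178, 134) = 2; s = -3, t = 4 (check: 178·(-3) + 134·4 = 2).


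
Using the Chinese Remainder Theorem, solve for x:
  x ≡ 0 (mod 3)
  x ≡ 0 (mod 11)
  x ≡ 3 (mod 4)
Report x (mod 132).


Moduli 3, 11, 4 are pairwise coprime; by CRT there is a unique solution modulo M = 3 · 11 · 4 = 132.
Solve pairwise, accumulating the modulus:
  Start with x ≡ 0 (mod 3).
  Combine with x ≡ 0 (mod 11): since gcd(3, 11) = 1, we get a unique residue mod 33.
    Write x = 0 + 3·t and substitute into x ≡ 0 (mod 11): 3·t ≡ 0 − 0 = 0 (mod 11).
    The inverse of 3 mod 11 is 4 (since 3·4 = 12 = 1·11 + 1), so t ≡ 4·0 = 0 ≡ 0 (mod 11).
    Then x = 0 + 3·0 = 0, valid modulo lcm(3, 11) = 33: x ≡ 0 (mod 33).
  Combine with x ≡ 3 (mod 4): since gcd(33, 4) = 1, we get a unique residue mod 132.
    Write x = 0 + 33·t and substitute into x ≡ 3 (mod 4): 33·t ≡ 3 − 0 = 3 (mod 4).
    Reduce coefficients mod 4: 1·t ≡ 3 (mod 4).
    So t ≡ 3 (mod 4).
    Then x = 0 + 33·3 = 99, valid modulo lcm(33, 4) = 132: x ≡ 99 (mod 132).
Verify: 99 mod 3 = 0 ✓, 99 mod 11 = 0 ✓, 99 mod 4 = 3 ✓.

x ≡ 99 (mod 132).


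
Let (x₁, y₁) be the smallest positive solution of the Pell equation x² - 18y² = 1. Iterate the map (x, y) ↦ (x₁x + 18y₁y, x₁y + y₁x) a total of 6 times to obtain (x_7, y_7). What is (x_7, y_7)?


Step 1: Find the fundamental solution (x₁, y₁) of x² - 18y² = 1.
  Expand √18 as a continued fraction. a₀ = ⌊√18⌋ = 4; iterate m_{k+1} = d_k·a_k − m_k, d_{k+1} = (18 − m_{k+1}²)/d_k, a_{k+1} = ⌊(a₀ + m_{k+1})/d_{k+1}⌋ (starting m₀ = 0, d₀ = 1), with convergents p_k = a_k·p_{k-1} + p_{k-2}, q_k = a_k·q_{k-1} + q_{k-2} (p₋₁ = 1, q₋₁ = 0):
  k = 0: a₀ = 4; p₀/q₀ = 4/1; p₀² − 18·q₀² = 16 − 18 = -2.
  k = 1: m = 4, d = 2, a = ⌊(4 + 4)/2⌋ = 4; p/q = (4·4 + 1)/(4·1 + 0) = 17/4; p² − 18·q² = 289 − 288 = 1.
  The first convergent with p² − 18·q² = 1 gives the fundamental solution (x₁, y₁) = (17, 4).
Step 2: Apply the recurrence (x_{n+1}, y_{n+1}) = (x₁x_n + 18y₁y_n, x₁y_n + y₁x_n) repeatedly.
  From (x_1, y_1) = (17, 4): x_2 = 17·17 + 18·4·4 = 577; y_2 = 17·4 + 4·17 = 136.
  From (x_2, y_2) = (577, 136): x_3 = 17·577 + 18·4·136 = 19601; y_3 = 17·136 + 4·577 = 4620.
  From (x_3, y_3) = (19601, 4620): x_4 = 17·19601 + 18·4·4620 = 665857; y_4 = 17·4620 + 4·19601 = 156944.
  From (x_4, y_4) = (665857, 156944): x_5 = 17·665857 + 18·4·156944 = 22619537; y_5 = 17·156944 + 4·665857 = 5331476.
  From (x_5, y_5) = (22619537, 5331476): x_6 = 17·22619537 + 18·4·5331476 = 768398401; y_6 = 17·5331476 + 4·22619537 = 181113240.
  From (x_6, y_6) = (768398401, 181113240): x_7 = 17·768398401 + 18·4·181113240 = 26102926097; y_7 = 17·181113240 + 4·768398401 = 6152518684.
Step 3: Verify x_7² - 18·y_7² = 681362750825443653409 - 681362750825443653408 = 1 (should be 1). ✓

(x_1, y_1) = (17, 4); (x_7, y_7) = (26102926097, 6152518684).


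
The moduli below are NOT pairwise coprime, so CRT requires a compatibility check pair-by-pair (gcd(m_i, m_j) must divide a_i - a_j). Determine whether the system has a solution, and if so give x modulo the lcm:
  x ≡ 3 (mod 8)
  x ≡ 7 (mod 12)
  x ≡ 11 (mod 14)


Moduli 8, 12, 14 are not pairwise coprime, so CRT works modulo lcm(m_i) when all pairwise compatibility conditions hold.
Pairwise compatibility: gcd(m_i, m_j) must divide a_i - a_j for every pair.
Merge one congruence at a time:
  Start: x ≡ 3 (mod 8).
  Combine with x ≡ 7 (mod 12): gcd(8, 12) = 4; 7 - 3 = 4, which IS divisible by 4, so compatible.
    Write x = 3 + 8·t and substitute into x ≡ 7 (mod 12): 8·t ≡ 7 − 3 = 4 (mod 12).
    Divide the congruence (and modulus) by g = 4: 2·t ≡ 1 (mod 3).
    The inverse of 2 mod 3 is 2 (since 2·2 = 4 = 1·3 + 1), so t ≡ 2·1 = 2 ≡ 2 (mod 3).
    Then x = 3 + 8·2 = 19, valid modulo lcm(8, 12) = 24: x ≡ 19 (mod 24).
  Combine with x ≡ 11 (mod 14): gcd(24, 14) = 2; 11 - 19 = -8, which IS divisible by 2, so compatible.
    Write x = 19 + 24·t and substitute into x ≡ 11 (mod 14): 24·t ≡ 11 − 19 = -8 (mod 14).
    Divide the congruence (and modulus) by g = 2: 12·t ≡ -4 (mod 7).
    Reduce coefficients mod 7: 5·t ≡ 3 (mod 7).
    The inverse of 5 mod 7 is 3 (since 5·3 = 15 = 2·7 + 1), so t ≡ 3·3 = 9 ≡ 2 (mod 7).
    Then x = 19 + 24·2 = 67, valid modulo lcm(24, 14) = 168: x ≡ 67 (mod 168).
Verify: 67 mod 8 = 3, 67 mod 12 = 7, 67 mod 14 = 11.

x ≡ 67 (mod 168).


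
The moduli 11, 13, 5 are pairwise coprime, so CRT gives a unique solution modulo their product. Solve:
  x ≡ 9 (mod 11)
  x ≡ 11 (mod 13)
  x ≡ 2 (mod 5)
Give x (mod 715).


Moduli 11, 13, 5 are pairwise coprime; by CRT there is a unique solution modulo M = 11 · 13 · 5 = 715.
Solve pairwise, accumulating the modulus:
  Start with x ≡ 9 (mod 11).
  Combine with x ≡ 11 (mod 13): since gcd(11, 13) = 1, we get a unique residue mod 143.
    Write x = 9 + 11·t and substitute into x ≡ 11 (mod 13): 11·t ≡ 11 − 9 = 2 (mod 13).
    The inverse of 11 mod 13 is 6 (since 11·6 = 66 = 5·13 + 1), so t ≡ 6·2 = 12 ≡ 12 (mod 13).
    Then x = 9 + 11·12 = 141, valid modulo lcm(11, 13) = 143: x ≡ 141 (mod 143).
  Combine with x ≡ 2 (mod 5): since gcd(143, 5) = 1, we get a unique residue mod 715.
    Write x = 141 + 143·t and substitute into x ≡ 2 (mod 5): 143·t ≡ 2 − 141 = -139 (mod 5).
    Reduce coefficients mod 5: 3·t ≡ 1 (mod 5).
    The inverse of 3 mod 5 is 2 (since 3·2 = 6 = 1·5 + 1), so t ≡ 2·1 = 2 ≡ 2 (mod 5).
    Then x = 141 + 143·2 = 427, valid modulo lcm(143, 5) = 715: x ≡ 427 (mod 715).
Verify: 427 mod 11 = 9 ✓, 427 mod 13 = 11 ✓, 427 mod 5 = 2 ✓.

x ≡ 427 (mod 715).


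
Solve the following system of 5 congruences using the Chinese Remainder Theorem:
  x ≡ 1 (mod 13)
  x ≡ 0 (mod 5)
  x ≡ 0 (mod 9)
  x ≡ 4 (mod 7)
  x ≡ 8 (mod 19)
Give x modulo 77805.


Product of moduli M = 13 · 5 · 9 · 7 · 19 = 77805.
Merge one congruence at a time:
  Start: x ≡ 1 (mod 13).
  Combine with x ≡ 0 (mod 5); new modulus lcm = 65.
    Write x = 1 + 13·t and substitute into x ≡ 0 (mod 5): 13·t ≡ 0 − 1 = -1 (mod 5).
    Reduce coefficients mod 5: 3·t ≡ 4 (mod 5).
    The inverse of 3 mod 5 is 2 (since 3·2 = 6 = 1·5 + 1), so t ≡ 2·4 = 8 ≡ 3 (mod 5).
    Then x = 1 + 13·3 = 40, valid modulo lcm(13, 5) = 65: x ≡ 40 (mod 65).
  Combine with x ≡ 0 (mod 9); new modulus lcm = 585.
    Write x = 40 + 65·t and substitute into x ≡ 0 (mod 9): 65·t ≡ 0 − 40 = -40 (mod 9).
    Reduce coefficients mod 9: 2·t ≡ 5 (mod 9).
    The inverse of 2 mod 9 is 5 (since 2·5 = 10 = 1·9 + 1), so t ≡ 5·5 = 25 ≡ 7 (mod 9).
    Then x = 40 + 65·7 = 495, valid modulo lcm(65, 9) = 585: x ≡ 495 (mod 585).
  Combine with x ≡ 4 (mod 7); new modulus lcm = 4095.
    Write x = 495 + 585·t and substitute into x ≡ 4 (mod 7): 585·t ≡ 4 − 495 = -491 (mod 7).
    Reduce coefficients mod 7: 4·t ≡ 6 (mod 7).
    The inverse of 4 mod 7 is 2 (since 4·2 = 8 = 1·7 + 1), so t ≡ 2·6 = 12 ≡ 5 (mod 7).
    Then x = 495 + 585·5 = 3420, valid modulo lcm(585, 7) = 4095: x ≡ 3420 (mod 4095).
  Combine with x ≡ 8 (mod 19); new modulus lcm = 77805.
    Write x = 3420 + 4095·t and substitute into x ≡ 8 (mod 19): 4095·t ≡ 8 − 3420 = -3412 (mod 19).
    Reduce coefficients mod 19: 10·t ≡ 8 (mod 19).
    The inverse of 10 mod 19 is 2 (since 10·2 = 20 = 1·19 + 1), so t ≡ 2·8 = 16 ≡ 16 (mod 19).
    Then x = 3420 + 4095·16 = 68940, valid modulo lcm(4095, 19) = 77805: x ≡ 68940 (mod 77805).
Verify against each original: 68940 mod 13 = 1, 68940 mod 5 = 0, 68940 mod 9 = 0, 68940 mod 7 = 4, 68940 mod 19 = 8.

x ≡ 68940 (mod 77805).
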